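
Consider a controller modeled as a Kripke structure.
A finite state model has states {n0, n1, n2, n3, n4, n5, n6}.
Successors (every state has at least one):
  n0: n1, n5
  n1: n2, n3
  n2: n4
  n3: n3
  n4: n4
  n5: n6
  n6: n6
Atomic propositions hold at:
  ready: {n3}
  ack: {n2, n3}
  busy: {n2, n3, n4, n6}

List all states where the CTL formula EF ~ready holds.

Sat(~ready) = {n0, n1, n2, n4, n5, n6}
EF ~ready: least fixpoint, start Z0 = {n0, n1, n2, n4, n5, n6}, add states with some successor in Z. Already a fixed point.
Sat(EF ~ready) = {n0, n1, n2, n4, n5, n6}

{n0, n1, n2, n4, n5, n6}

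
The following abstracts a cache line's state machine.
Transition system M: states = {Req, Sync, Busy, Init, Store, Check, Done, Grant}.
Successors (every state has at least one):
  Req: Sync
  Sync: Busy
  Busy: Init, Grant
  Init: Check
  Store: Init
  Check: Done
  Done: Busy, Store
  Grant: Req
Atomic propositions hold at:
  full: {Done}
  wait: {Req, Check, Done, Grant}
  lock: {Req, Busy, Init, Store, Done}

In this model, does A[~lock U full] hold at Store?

Sat(~lock) = {Sync, Check, Grant}
A[~lock U full]: least fixpoint, start Z0 = Sat(full) = {Done}, add states in Sat(~lock) with every successor in Z. Z1 = {Check, Done}; fixed.
Sat(A[~lock U full]) = {Check, Done}
Store ∉ Sat(A[~lock U full]) = {Check, Done}, so the formula does not hold at Store.

No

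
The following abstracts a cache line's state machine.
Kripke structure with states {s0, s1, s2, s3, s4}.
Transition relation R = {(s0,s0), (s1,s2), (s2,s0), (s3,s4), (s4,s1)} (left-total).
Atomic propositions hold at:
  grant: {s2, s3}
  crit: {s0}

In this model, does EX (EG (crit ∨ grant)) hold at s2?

Yes

Sat(crit ∨ grant) = {s0, s2, s3}
EG (crit ∨ grant): greatest fixpoint, start Z0 = {s0, s2, s3}, keep only states in Sat with some successor in Z. Z1 = {s0, s2}; fixed.
Sat(EG (crit ∨ grant)) = {s0, s2}
Sat(EX (EG (crit ∨ grant))) = {s : some successor in {s0, s2}} = {s0, s1, s2}
s2 ∈ Sat(EX (EG (crit ∨ grant))) = {s0, s1, s2}, so the formula holds at s2.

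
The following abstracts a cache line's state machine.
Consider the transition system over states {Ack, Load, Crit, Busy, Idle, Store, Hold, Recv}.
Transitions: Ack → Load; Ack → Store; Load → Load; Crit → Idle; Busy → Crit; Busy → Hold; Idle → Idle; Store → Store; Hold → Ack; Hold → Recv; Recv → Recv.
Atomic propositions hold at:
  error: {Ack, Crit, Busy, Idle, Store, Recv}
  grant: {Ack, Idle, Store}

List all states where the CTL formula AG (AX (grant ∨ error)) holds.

{Crit, Idle, Store, Recv}

Sat(grant ∨ error) = {Ack, Crit, Busy, Idle, Store, Recv}
Sat(AX (grant ∨ error)) = {s : every successor in {Ack, Crit, Busy, Idle, Store, Recv}} = {Crit, Idle, Store, Hold, Recv}
AG (AX (grant ∨ error)): greatest fixpoint, start Z0 = {Crit, Idle, Store, Hold, Recv}, keep only states in Sat with every successor in Z. Z1 = {Crit, Idle, Store, Recv}; fixed.
Sat(AG (AX (grant ∨ error))) = {Crit, Idle, Store, Recv}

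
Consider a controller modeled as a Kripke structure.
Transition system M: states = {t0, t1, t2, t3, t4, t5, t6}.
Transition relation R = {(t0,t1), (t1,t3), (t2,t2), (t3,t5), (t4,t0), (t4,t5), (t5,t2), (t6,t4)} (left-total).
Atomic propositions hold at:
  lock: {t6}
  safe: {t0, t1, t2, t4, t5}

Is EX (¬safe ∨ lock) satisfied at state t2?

Sat(¬safe) = {t3, t6}
Sat(¬safe ∨ lock) = {t3, t6}
Sat(EX (¬safe ∨ lock)) = {s : some successor in {t3, t6}} = {t1}
t2 ∉ Sat(EX (¬safe ∨ lock)) = {t1}, so the formula does not hold at t2.

No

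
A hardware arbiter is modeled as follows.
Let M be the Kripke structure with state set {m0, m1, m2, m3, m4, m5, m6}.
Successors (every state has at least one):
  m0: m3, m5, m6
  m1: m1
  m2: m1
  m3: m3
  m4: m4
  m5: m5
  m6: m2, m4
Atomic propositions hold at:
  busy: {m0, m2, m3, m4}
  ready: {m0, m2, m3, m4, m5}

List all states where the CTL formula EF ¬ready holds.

{m0, m1, m2, m6}

Sat(¬ready) = {m1, m6}
EF ¬ready: least fixpoint, start Z0 = {m1, m6}, add states with some successor in Z. Z1 = {m0, m1, m2, m6}; fixed.
Sat(EF ¬ready) = {m0, m1, m2, m6}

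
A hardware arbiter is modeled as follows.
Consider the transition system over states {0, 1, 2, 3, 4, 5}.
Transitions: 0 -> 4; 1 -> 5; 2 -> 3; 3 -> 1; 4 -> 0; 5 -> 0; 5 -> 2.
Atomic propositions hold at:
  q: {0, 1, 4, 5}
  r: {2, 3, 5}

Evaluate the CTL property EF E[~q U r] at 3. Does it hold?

Sat(~q) = {2, 3}
E[~q U r]: least fixpoint, start Z0 = Sat(r) = {2, 3, 5}, add states in Sat(~q) with some successor in Z. Already a fixed point.
Sat(E[~q U r]) = {2, 3, 5}
EF E[~q U r]: least fixpoint, start Z0 = {2, 3, 5}, add states with some successor in Z. Z1 = {1, 2, 3, 5}; fixed.
Sat(EF E[~q U r]) = {1, 2, 3, 5}
3 ∈ Sat(EF E[~q U r]) = {1, 2, 3, 5}, so the formula holds at 3.

Yes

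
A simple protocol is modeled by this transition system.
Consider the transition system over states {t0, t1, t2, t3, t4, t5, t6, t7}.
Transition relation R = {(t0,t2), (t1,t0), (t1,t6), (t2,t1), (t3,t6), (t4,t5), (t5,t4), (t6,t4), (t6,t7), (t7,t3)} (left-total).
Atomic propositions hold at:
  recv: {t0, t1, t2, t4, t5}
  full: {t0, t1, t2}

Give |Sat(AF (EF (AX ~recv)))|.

Sat(~recv) = {t3, t6, t7}
Sat(AX ~recv) = {s : every successor in {t3, t6, t7}} = {t3, t7}
EF (AX ~recv): least fixpoint, start Z0 = {t3, t7}, add states with some successor in Z. Z1 = {t3, t6, t7}; Z2 = {t1, t3, t6, t7}; Z3 = {t1, t2, t3, t6, t7}; Z4 = {t0, t1, t2, t3, t6, t7}; fixed.
Sat(EF (AX ~recv)) = {t0, t1, t2, t3, t6, t7}
AF (EF (AX ~recv)): least fixpoint, start Z0 = {t0, t1, t2, t3, t6, t7}, add states with every successor in Z. Already a fixed point.
Sat(AF (EF (AX ~recv))) = {t0, t1, t2, t3, t6, t7}
|Sat(AF (EF (AX ~recv)))| = |{t0, t1, t2, t3, t6, t7}| = 6.

6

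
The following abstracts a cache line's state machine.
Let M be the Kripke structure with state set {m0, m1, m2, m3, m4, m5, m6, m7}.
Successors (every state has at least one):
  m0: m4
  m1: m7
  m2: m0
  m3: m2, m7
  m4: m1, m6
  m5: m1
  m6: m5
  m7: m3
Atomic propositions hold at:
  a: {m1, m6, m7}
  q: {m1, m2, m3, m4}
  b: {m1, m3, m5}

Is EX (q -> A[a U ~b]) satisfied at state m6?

Yes

Sat(~b) = {m0, m2, m4, m6, m7}
A[a U ~b]: least fixpoint, start Z0 = Sat(~b) = {m0, m2, m4, m6, m7}, add states in Sat(a) with every successor in Z. Z1 = {m0, m1, m2, m4, m6, m7}; fixed.
Sat(A[a U ~b]) = {m0, m1, m2, m4, m6, m7}
Sat(q -> A[a U ~b]) = {m0, m1, m2, m4, m5, m6, m7}
Sat(EX (q -> A[a U ~b])) = {s : some successor in {m0, m1, m2, m4, m5, m6, m7}} = {m0, m1, m2, m3, m4, m5, m6}
m6 ∈ Sat(EX (q -> A[a U ~b])) = {m0, m1, m2, m3, m4, m5, m6}, so the formula holds at m6.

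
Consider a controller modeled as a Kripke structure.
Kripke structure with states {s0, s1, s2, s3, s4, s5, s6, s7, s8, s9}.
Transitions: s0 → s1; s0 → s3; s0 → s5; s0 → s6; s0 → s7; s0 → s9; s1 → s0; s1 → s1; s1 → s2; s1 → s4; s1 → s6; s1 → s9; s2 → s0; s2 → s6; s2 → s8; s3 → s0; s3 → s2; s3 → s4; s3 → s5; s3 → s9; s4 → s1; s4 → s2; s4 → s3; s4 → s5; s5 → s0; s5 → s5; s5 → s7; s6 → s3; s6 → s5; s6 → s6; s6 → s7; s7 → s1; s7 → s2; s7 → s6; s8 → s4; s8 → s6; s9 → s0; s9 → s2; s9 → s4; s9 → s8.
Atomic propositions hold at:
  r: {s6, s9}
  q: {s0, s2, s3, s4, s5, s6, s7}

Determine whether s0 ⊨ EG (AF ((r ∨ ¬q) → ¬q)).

Yes

Sat(¬q) = {s1, s8, s9}
Sat(r ∨ ¬q) = {s1, s6, s8, s9}
Sat((r ∨ ¬q) → ¬q) = {s0, s1, s2, s3, s4, s5, s7, s8, s9}
AF ((r ∨ ¬q) → ¬q): least fixpoint, start Z0 = {s0, s1, s2, s3, s4, s5, s7, s8, s9}, add states with every successor in Z. Already a fixed point.
Sat(AF ((r ∨ ¬q) → ¬q)) = {s0, s1, s2, s3, s4, s5, s7, s8, s9}
EG (AF ((r ∨ ¬q) → ¬q)): greatest fixpoint, start Z0 = {s0, s1, s2, s3, s4, s5, s7, s8, s9}, keep only states in Sat with some successor in Z. Already a fixed point.
Sat(EG (AF ((r ∨ ¬q) → ¬q))) = {s0, s1, s2, s3, s4, s5, s7, s8, s9}
s0 ∈ Sat(EG (AF ((r ∨ ¬q) → ¬q))) = {s0, s1, s2, s3, s4, s5, s7, s8, s9}, so the formula holds at s0.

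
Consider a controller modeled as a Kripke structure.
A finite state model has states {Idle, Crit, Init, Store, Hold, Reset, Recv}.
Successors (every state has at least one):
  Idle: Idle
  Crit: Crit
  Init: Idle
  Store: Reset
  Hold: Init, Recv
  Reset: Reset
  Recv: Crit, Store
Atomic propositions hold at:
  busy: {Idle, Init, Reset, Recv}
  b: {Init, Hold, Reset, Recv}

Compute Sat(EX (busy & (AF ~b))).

Sat(~b) = {Idle, Crit, Store}
AF ~b: least fixpoint, start Z0 = {Idle, Crit, Store}, add states with every successor in Z. Z1 = {Idle, Crit, Init, Store, Recv}; Z2 = {Idle, Crit, Init, Store, Hold, Recv}; fixed.
Sat(AF ~b) = {Idle, Crit, Init, Store, Hold, Recv}
Sat(busy & (AF ~b)) = {Idle, Init, Recv}
Sat(EX (busy & (AF ~b))) = {s : some successor in {Idle, Init, Recv}} = {Idle, Init, Hold}

{Idle, Init, Hold}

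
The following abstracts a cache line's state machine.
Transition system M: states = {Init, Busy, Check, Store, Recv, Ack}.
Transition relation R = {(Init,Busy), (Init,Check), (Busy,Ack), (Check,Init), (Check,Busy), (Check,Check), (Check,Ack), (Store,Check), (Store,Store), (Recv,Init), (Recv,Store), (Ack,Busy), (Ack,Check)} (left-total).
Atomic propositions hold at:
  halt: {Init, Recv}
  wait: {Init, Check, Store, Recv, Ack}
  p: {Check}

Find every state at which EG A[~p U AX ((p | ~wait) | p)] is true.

Sat(~p) = {Init, Busy, Store, Recv, Ack}
Sat(~wait) = {Busy}
Sat(p | ~wait) = {Busy, Check}
Sat((p | ~wait) | p) = {Busy, Check}
Sat(AX ((p | ~wait) | p)) = {s : every successor in {Busy, Check}} = {Init, Ack}
A[~p U AX ((p | ~wait) | p)]: least fixpoint, start Z0 = Sat(AX ((p | ~wait) | p)) = {Init, Ack}, add states in Sat(~p) with every successor in Z. Z1 = {Init, Busy, Ack}; fixed.
Sat(A[~p U AX ((p | ~wait) | p)]) = {Init, Busy, Ack}
EG A[~p U AX ((p | ~wait) | p)]: greatest fixpoint, start Z0 = {Init, Busy, Ack}, keep only states in Sat with some successor in Z. Already a fixed point.
Sat(EG A[~p U AX ((p | ~wait) | p)]) = {Init, Busy, Ack}

{Init, Busy, Ack}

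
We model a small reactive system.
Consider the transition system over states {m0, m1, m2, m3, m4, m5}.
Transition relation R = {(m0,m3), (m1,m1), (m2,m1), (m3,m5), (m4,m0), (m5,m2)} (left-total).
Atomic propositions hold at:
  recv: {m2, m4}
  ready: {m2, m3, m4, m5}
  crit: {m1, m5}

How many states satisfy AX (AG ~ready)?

2

Sat(~ready) = {m0, m1}
AG ~ready: greatest fixpoint, start Z0 = {m0, m1}, keep only states in Sat with every successor in Z. Z1 = {m1}; fixed.
Sat(AG ~ready) = {m1}
Sat(AX (AG ~ready)) = {s : every successor in {m1}} = {m1, m2}
|Sat(AX (AG ~ready))| = |{m1, m2}| = 2.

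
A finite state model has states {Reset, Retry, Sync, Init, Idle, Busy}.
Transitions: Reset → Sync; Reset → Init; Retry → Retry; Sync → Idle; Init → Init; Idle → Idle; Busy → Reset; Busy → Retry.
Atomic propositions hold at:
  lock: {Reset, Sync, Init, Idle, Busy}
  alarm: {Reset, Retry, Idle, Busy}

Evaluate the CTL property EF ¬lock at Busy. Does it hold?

Sat(¬lock) = {Retry}
EF ¬lock: least fixpoint, start Z0 = {Retry}, add states with some successor in Z. Z1 = {Retry, Busy}; fixed.
Sat(EF ¬lock) = {Retry, Busy}
Busy ∈ Sat(EF ¬lock) = {Retry, Busy}, so the formula holds at Busy.

Yes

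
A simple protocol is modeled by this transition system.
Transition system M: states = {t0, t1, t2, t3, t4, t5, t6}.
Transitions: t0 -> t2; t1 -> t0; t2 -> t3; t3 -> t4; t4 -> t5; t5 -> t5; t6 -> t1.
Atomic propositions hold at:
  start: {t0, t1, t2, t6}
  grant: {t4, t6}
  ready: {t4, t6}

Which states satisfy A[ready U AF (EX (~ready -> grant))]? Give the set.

Sat(~ready) = {t0, t1, t2, t3, t5}
Sat(~ready -> grant) = {t4, t6}
Sat(EX (~ready -> grant)) = {s : some successor in {t4, t6}} = {t3}
AF (EX (~ready -> grant)): least fixpoint, start Z0 = {t3}, add states with every successor in Z. Z1 = {t2, t3}; Z2 = {t0, t2, t3}; Z3 = {t0, t1, t2, t3}; Z4 = {t0, t1, t2, t3, t6}; fixed.
Sat(AF (EX (~ready -> grant))) = {t0, t1, t2, t3, t6}
A[ready U AF (EX (~ready -> grant))]: least fixpoint, start Z0 = Sat(AF (EX (~ready -> grant))) = {t0, t1, t2, t3, t6}, add states in Sat(ready) with every successor in Z. Already a fixed point.
Sat(A[ready U AF (EX (~ready -> grant))]) = {t0, t1, t2, t3, t6}

{t0, t1, t2, t3, t6}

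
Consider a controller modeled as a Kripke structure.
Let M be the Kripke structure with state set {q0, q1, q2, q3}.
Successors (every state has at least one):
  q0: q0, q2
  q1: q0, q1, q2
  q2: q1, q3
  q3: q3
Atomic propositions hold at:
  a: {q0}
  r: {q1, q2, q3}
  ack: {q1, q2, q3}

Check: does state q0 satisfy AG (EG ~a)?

Sat(~a) = {q1, q2, q3}
EG ~a: greatest fixpoint, start Z0 = {q1, q2, q3}, keep only states in Sat with some successor in Z. Already a fixed point.
Sat(EG ~a) = {q1, q2, q3}
AG (EG ~a): greatest fixpoint, start Z0 = {q1, q2, q3}, keep only states in Sat with every successor in Z. Z1 = {q2, q3}; Z2 = {q3}; fixed.
Sat(AG (EG ~a)) = {q3}
q0 ∉ Sat(AG (EG ~a)) = {q3}, so the formula does not hold at q0.

No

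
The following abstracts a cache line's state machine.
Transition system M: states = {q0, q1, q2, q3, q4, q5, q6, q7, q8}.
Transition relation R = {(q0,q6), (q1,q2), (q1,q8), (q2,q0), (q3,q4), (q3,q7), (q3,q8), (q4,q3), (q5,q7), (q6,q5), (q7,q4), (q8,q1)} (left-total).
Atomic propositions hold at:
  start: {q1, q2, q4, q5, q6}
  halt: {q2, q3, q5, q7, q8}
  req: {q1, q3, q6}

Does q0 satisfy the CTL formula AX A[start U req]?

A[start U req]: least fixpoint, start Z0 = Sat(req) = {q1, q3, q6}, add states in Sat(start) with every successor in Z. Z1 = {q1, q3, q4, q6}; fixed.
Sat(A[start U req]) = {q1, q3, q4, q6}
Sat(AX A[start U req]) = {s : every successor in {q1, q3, q4, q6}} = {q0, q4, q7, q8}
q0 ∈ Sat(AX A[start U req]) = {q0, q4, q7, q8}, so the formula holds at q0.

Yes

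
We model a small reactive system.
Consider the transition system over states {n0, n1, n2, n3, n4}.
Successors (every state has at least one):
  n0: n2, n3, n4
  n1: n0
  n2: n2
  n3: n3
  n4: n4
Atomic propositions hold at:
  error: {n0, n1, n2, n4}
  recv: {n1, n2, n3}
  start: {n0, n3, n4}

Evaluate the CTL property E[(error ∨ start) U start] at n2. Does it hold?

Sat(error ∨ start) = {n0, n1, n2, n3, n4}
E[(error ∨ start) U start]: least fixpoint, start Z0 = Sat(start) = {n0, n3, n4}, add states in Sat(error ∨ start) with some successor in Z. Z1 = {n0, n1, n3, n4}; fixed.
Sat(E[(error ∨ start) U start]) = {n0, n1, n3, n4}
n2 ∉ Sat(E[(error ∨ start) U start]) = {n0, n1, n3, n4}, so the formula does not hold at n2.

No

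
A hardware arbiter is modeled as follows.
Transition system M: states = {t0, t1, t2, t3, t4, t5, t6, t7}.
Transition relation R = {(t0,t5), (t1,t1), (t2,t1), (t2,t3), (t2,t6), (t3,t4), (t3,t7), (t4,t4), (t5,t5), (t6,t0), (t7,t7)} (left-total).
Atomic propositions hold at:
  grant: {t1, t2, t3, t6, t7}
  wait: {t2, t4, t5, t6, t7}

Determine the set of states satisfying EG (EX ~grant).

Sat(~grant) = {t0, t4, t5}
Sat(EX ~grant) = {s : some successor in {t0, t4, t5}} = {t0, t3, t4, t5, t6}
EG (EX ~grant): greatest fixpoint, start Z0 = {t0, t3, t4, t5, t6}, keep only states in Sat with some successor in Z. Already a fixed point.
Sat(EG (EX ~grant)) = {t0, t3, t4, t5, t6}

{t0, t3, t4, t5, t6}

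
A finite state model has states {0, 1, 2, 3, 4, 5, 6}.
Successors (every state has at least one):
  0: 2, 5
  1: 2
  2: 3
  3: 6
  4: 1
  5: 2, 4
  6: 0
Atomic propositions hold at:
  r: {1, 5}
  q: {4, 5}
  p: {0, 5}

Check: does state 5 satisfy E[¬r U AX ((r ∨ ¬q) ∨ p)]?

Sat(¬r) = {0, 2, 3, 4, 6}
Sat(¬q) = {0, 1, 2, 3, 6}
Sat(r ∨ ¬q) = {0, 1, 2, 3, 5, 6}
Sat((r ∨ ¬q) ∨ p) = {0, 1, 2, 3, 5, 6}
Sat(AX ((r ∨ ¬q) ∨ p)) = {s : every successor in {0, 1, 2, 3, 5, 6}} = {0, 1, 2, 3, 4, 6}
E[¬r U AX ((r ∨ ¬q) ∨ p)]: least fixpoint, start Z0 = Sat(AX ((r ∨ ¬q) ∨ p)) = {0, 1, 2, 3, 4, 6}, add states in Sat(¬r) with some successor in Z. Already a fixed point.
Sat(E[¬r U AX ((r ∨ ¬q) ∨ p)]) = {0, 1, 2, 3, 4, 6}
5 ∉ Sat(E[¬r U AX ((r ∨ ¬q) ∨ p)]) = {0, 1, 2, 3, 4, 6}, so the formula does not hold at 5.

No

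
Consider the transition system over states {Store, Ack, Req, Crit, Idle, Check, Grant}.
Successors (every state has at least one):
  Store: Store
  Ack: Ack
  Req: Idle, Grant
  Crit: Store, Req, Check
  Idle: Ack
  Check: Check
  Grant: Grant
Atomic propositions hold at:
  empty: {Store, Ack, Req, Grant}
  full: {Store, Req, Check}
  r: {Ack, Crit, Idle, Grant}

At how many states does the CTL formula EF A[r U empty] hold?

A[r U empty]: least fixpoint, start Z0 = Sat(empty) = {Store, Ack, Req, Grant}, add states in Sat(r) with every successor in Z. Z1 = {Store, Ack, Req, Idle, Grant}; fixed.
Sat(A[r U empty]) = {Store, Ack, Req, Idle, Grant}
EF A[r U empty]: least fixpoint, start Z0 = {Store, Ack, Req, Idle, Grant}, add states with some successor in Z. Z1 = {Store, Ack, Req, Crit, Idle, Grant}; fixed.
Sat(EF A[r U empty]) = {Store, Ack, Req, Crit, Idle, Grant}
|Sat(EF A[r U empty])| = |{Store, Ack, Req, Crit, Idle, Grant}| = 6.

6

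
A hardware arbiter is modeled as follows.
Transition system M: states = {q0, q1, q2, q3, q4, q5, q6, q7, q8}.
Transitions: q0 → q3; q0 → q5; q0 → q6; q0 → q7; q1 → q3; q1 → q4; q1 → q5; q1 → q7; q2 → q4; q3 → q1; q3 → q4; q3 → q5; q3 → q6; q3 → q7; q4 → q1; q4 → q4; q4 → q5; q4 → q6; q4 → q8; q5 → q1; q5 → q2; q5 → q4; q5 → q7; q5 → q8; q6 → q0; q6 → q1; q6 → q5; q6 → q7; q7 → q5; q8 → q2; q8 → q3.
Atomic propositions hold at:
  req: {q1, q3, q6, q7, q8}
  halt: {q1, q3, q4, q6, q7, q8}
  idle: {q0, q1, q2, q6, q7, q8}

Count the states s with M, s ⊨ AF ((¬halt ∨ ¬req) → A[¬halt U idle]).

7

Sat(¬halt) = {q0, q2, q5}
Sat(¬req) = {q0, q2, q4, q5}
Sat(¬halt ∨ ¬req) = {q0, q2, q4, q5}
A[¬halt U idle]: least fixpoint, start Z0 = Sat(idle) = {q0, q1, q2, q6, q7, q8}, add states in Sat(¬halt) with every successor in Z. Already a fixed point.
Sat(A[¬halt U idle]) = {q0, q1, q2, q6, q7, q8}
Sat((¬halt ∨ ¬req) → A[¬halt U idle]) = {q0, q1, q2, q3, q6, q7, q8}
AF ((¬halt ∨ ¬req) → A[¬halt U idle]): least fixpoint, start Z0 = {q0, q1, q2, q3, q6, q7, q8}, add states with every successor in Z. Already a fixed point.
Sat(AF ((¬halt ∨ ¬req) → A[¬halt U idle])) = {q0, q1, q2, q3, q6, q7, q8}
|Sat(AF ((¬halt ∨ ¬req) → A[¬halt U idle]))| = |{q0, q1, q2, q3, q6, q7, q8}| = 7.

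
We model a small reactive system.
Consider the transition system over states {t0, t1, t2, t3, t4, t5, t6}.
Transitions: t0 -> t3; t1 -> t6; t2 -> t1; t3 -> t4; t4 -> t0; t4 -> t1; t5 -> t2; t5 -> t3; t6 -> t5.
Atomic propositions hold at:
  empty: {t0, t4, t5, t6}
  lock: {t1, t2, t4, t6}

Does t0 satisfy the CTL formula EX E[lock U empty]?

No

E[lock U empty]: least fixpoint, start Z0 = Sat(empty) = {t0, t4, t5, t6}, add states in Sat(lock) with some successor in Z. Z1 = {t0, t1, t4, t5, t6}; Z2 = {t0, t1, t2, t4, t5, t6}; fixed.
Sat(E[lock U empty]) = {t0, t1, t2, t4, t5, t6}
Sat(EX E[lock U empty]) = {s : some successor in {t0, t1, t2, t4, t5, t6}} = {t1, t2, t3, t4, t5, t6}
t0 ∉ Sat(EX E[lock U empty]) = {t1, t2, t3, t4, t5, t6}, so the formula does not hold at t0.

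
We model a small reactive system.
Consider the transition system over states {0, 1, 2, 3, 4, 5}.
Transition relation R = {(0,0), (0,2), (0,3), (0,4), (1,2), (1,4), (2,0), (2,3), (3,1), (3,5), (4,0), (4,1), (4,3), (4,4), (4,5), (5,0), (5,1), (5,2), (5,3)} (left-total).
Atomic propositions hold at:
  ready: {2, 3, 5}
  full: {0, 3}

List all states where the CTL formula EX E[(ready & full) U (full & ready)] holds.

Sat(ready & full) = {3}
Sat(full & ready) = {3}
E[(ready & full) U (full & ready)]: least fixpoint, start Z0 = Sat((full & ready)) = {3}, add states in Sat(ready & full) with some successor in Z. Already a fixed point.
Sat(E[(ready & full) U (full & ready)]) = {3}
Sat(EX E[(ready & full) U (full & ready)]) = {s : some successor in {3}} = {0, 2, 4, 5}

{0, 2, 4, 5}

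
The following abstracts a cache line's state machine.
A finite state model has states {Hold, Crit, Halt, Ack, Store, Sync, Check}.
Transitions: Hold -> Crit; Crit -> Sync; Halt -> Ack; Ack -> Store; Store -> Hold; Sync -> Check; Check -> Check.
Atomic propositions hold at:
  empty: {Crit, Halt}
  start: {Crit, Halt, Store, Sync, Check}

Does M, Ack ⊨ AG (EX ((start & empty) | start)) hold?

No

Sat(start & empty) = {Crit, Halt}
Sat((start & empty) | start) = {Crit, Halt, Store, Sync, Check}
Sat(EX ((start & empty) | start)) = {s : some successor in {Crit, Halt, Store, Sync, Check}} = {Hold, Crit, Ack, Sync, Check}
AG (EX ((start & empty) | start)): greatest fixpoint, start Z0 = {Hold, Crit, Ack, Sync, Check}, keep only states in Sat with every successor in Z. Z1 = {Hold, Crit, Sync, Check}; fixed.
Sat(AG (EX ((start & empty) | start))) = {Hold, Crit, Sync, Check}
Ack ∉ Sat(AG (EX ((start & empty) | start))) = {Hold, Crit, Sync, Check}, so the formula does not hold at Ack.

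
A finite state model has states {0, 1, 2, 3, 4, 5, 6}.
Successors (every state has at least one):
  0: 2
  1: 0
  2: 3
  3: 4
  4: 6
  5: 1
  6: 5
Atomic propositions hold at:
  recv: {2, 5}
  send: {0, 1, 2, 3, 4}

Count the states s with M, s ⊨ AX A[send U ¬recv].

6

Sat(¬recv) = {0, 1, 3, 4, 6}
A[send U ¬recv]: least fixpoint, start Z0 = Sat(¬recv) = {0, 1, 3, 4, 6}, add states in Sat(send) with every successor in Z. Z1 = {0, 1, 2, 3, 4, 6}; fixed.
Sat(A[send U ¬recv]) = {0, 1, 2, 3, 4, 6}
Sat(AX A[send U ¬recv]) = {s : every successor in {0, 1, 2, 3, 4, 6}} = {0, 1, 2, 3, 4, 5}
|Sat(AX A[send U ¬recv])| = |{0, 1, 2, 3, 4, 5}| = 6.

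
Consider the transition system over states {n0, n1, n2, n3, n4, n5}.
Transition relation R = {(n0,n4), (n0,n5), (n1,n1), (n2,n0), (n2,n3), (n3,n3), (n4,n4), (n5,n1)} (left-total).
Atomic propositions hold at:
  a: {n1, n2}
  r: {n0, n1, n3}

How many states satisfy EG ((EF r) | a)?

5

EF r: least fixpoint, start Z0 = {n0, n1, n3}, add states with some successor in Z. Z1 = {n0, n1, n2, n3, n5}; fixed.
Sat(EF r) = {n0, n1, n2, n3, n5}
Sat((EF r) | a) = {n0, n1, n2, n3, n5}
EG ((EF r) | a): greatest fixpoint, start Z0 = {n0, n1, n2, n3, n5}, keep only states in Sat with some successor in Z. Already a fixed point.
Sat(EG ((EF r) | a)) = {n0, n1, n2, n3, n5}
|Sat(EG ((EF r) | a))| = |{n0, n1, n2, n3, n5}| = 5.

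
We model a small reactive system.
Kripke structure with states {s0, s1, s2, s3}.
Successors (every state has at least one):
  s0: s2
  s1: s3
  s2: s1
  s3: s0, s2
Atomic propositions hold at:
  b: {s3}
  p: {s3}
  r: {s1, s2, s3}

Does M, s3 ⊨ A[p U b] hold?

A[p U b]: least fixpoint, start Z0 = Sat(b) = {s3}, add states in Sat(p) with every successor in Z. Already a fixed point.
Sat(A[p U b]) = {s3}
s3 ∈ Sat(A[p U b]) = {s3}, so the formula holds at s3.

Yes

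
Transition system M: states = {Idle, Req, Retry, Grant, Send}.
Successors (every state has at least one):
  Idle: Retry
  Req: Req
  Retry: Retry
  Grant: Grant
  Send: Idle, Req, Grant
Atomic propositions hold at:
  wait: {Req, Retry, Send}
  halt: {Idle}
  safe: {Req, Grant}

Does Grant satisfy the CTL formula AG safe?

Yes

AG safe: greatest fixpoint, start Z0 = {Req, Grant}, keep only states in Sat with every successor in Z. Already a fixed point.
Sat(AG safe) = {Req, Grant}
Grant ∈ Sat(AG safe) = {Req, Grant}, so the formula holds at Grant.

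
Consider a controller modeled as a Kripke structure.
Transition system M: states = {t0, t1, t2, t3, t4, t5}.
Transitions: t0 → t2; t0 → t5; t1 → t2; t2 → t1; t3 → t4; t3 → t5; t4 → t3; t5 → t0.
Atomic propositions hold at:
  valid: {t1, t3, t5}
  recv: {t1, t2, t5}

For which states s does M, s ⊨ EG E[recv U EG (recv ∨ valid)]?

{t1, t2}

Sat(recv ∨ valid) = {t1, t2, t3, t5}
EG (recv ∨ valid): greatest fixpoint, start Z0 = {t1, t2, t3, t5}, keep only states in Sat with some successor in Z. Z1 = {t1, t2, t3}; Z2 = {t1, t2}; fixed.
Sat(EG (recv ∨ valid)) = {t1, t2}
E[recv U EG (recv ∨ valid)]: least fixpoint, start Z0 = Sat(EG (recv ∨ valid)) = {t1, t2}, add states in Sat(recv) with some successor in Z. Already a fixed point.
Sat(E[recv U EG (recv ∨ valid)]) = {t1, t2}
EG E[recv U EG (recv ∨ valid)]: greatest fixpoint, start Z0 = {t1, t2}, keep only states in Sat with some successor in Z. Already a fixed point.
Sat(EG E[recv U EG (recv ∨ valid)]) = {t1, t2}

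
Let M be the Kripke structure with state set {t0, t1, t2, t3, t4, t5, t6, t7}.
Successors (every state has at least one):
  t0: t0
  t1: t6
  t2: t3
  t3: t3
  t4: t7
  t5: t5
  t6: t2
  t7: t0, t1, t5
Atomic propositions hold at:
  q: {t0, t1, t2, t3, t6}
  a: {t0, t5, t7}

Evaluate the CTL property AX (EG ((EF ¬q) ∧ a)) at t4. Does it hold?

Sat(¬q) = {t4, t5, t7}
EF ¬q: least fixpoint, start Z0 = {t4, t5, t7}, add states with some successor in Z. Already a fixed point.
Sat(EF ¬q) = {t4, t5, t7}
Sat((EF ¬q) ∧ a) = {t5, t7}
EG ((EF ¬q) ∧ a): greatest fixpoint, start Z0 = {t5, t7}, keep only states in Sat with some successor in Z. Already a fixed point.
Sat(EG ((EF ¬q) ∧ a)) = {t5, t7}
Sat(AX (EG ((EF ¬q) ∧ a))) = {s : every successor in {t5, t7}} = {t4, t5}
t4 ∈ Sat(AX (EG ((EF ¬q) ∧ a))) = {t4, t5}, so the formula holds at t4.

Yes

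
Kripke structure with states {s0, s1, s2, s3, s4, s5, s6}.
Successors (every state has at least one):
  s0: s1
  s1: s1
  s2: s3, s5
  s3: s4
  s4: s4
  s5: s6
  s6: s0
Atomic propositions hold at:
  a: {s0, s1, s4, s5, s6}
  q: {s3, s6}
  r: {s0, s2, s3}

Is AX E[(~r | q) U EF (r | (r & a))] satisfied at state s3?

Sat(~r) = {s1, s4, s5, s6}
Sat(~r | q) = {s1, s3, s4, s5, s6}
Sat(r & a) = {s0}
Sat(r | (r & a)) = {s0, s2, s3}
EF (r | (r & a)): least fixpoint, start Z0 = {s0, s2, s3}, add states with some successor in Z. Z1 = {s0, s2, s3, s6}; Z2 = {s0, s2, s3, s5, s6}; fixed.
Sat(EF (r | (r & a))) = {s0, s2, s3, s5, s6}
E[(~r | q) U EF (r | (r & a))]: least fixpoint, start Z0 = Sat(EF (r | (r & a))) = {s0, s2, s3, s5, s6}, add states in Sat(~r | q) with some successor in Z. Already a fixed point.
Sat(E[(~r | q) U EF (r | (r & a))]) = {s0, s2, s3, s5, s6}
Sat(AX E[(~r | q) U EF (r | (r & a))]) = {s : every successor in {s0, s2, s3, s5, s6}} = {s2, s5, s6}
s3 ∉ Sat(AX E[(~r | q) U EF (r | (r & a))]) = {s2, s5, s6}, so the formula does not hold at s3.

No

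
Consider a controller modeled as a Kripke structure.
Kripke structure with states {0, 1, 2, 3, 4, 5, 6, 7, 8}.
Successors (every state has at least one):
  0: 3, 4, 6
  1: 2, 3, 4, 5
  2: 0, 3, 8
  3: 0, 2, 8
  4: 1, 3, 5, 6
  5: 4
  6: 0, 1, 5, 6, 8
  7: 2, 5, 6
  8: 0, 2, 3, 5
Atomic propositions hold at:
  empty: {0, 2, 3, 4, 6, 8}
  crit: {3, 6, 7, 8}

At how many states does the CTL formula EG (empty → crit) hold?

Sat(empty → crit) = {1, 3, 5, 6, 7, 8}
EG (empty → crit): greatest fixpoint, start Z0 = {1, 3, 5, 6, 7, 8}, keep only states in Sat with some successor in Z. Z1 = {1, 3, 6, 7, 8}; fixed.
Sat(EG (empty → crit)) = {1, 3, 6, 7, 8}
|Sat(EG (empty → crit))| = |{1, 3, 6, 7, 8}| = 5.

5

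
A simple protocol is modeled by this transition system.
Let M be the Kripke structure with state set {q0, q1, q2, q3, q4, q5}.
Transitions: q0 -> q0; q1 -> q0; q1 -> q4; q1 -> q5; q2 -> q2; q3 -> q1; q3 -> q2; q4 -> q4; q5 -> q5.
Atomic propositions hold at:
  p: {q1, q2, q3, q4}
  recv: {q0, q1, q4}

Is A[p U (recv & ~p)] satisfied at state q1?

No

Sat(~p) = {q0, q5}
Sat(recv & ~p) = {q0}
A[p U (recv & ~p)]: least fixpoint, start Z0 = Sat((recv & ~p)) = {q0}, add states in Sat(p) with every successor in Z. Already a fixed point.
Sat(A[p U (recv & ~p)]) = {q0}
q1 ∉ Sat(A[p U (recv & ~p)]) = {q0}, so the formula does not hold at q1.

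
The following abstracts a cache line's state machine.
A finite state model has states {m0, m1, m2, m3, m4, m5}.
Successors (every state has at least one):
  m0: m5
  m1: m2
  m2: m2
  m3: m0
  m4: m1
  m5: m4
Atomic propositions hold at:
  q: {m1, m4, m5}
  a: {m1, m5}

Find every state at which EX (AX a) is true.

Sat(AX a) = {s : every successor in {m1, m5}} = {m0, m4}
Sat(EX (AX a)) = {s : some successor in {m0, m4}} = {m3, m5}

{m3, m5}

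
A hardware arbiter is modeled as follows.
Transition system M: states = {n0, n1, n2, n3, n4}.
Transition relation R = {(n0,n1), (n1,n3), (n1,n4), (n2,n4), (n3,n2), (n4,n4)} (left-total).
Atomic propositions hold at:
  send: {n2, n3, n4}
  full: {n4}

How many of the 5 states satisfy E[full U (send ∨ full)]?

3

Sat(send ∨ full) = {n2, n3, n4}
E[full U (send ∨ full)]: least fixpoint, start Z0 = Sat((send ∨ full)) = {n2, n3, n4}, add states in Sat(full) with some successor in Z. Already a fixed point.
Sat(E[full U (send ∨ full)]) = {n2, n3, n4}
|Sat(E[full U (send ∨ full)])| = |{n2, n3, n4}| = 3.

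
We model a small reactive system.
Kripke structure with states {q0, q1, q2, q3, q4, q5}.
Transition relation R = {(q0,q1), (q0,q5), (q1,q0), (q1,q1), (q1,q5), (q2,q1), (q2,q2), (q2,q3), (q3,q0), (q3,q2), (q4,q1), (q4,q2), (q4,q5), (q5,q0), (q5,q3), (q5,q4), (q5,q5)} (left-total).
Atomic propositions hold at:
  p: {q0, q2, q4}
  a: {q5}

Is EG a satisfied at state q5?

EG a: greatest fixpoint, start Z0 = {q5}, keep only states in Sat with some successor in Z. Already a fixed point.
Sat(EG a) = {q5}
q5 ∈ Sat(EG a) = {q5}, so the formula holds at q5.

Yes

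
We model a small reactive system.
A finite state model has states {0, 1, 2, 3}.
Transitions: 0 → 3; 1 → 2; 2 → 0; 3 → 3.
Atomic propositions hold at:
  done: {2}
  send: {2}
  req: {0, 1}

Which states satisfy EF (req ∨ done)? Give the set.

{0, 1, 2}

Sat(req ∨ done) = {0, 1, 2}
EF (req ∨ done): least fixpoint, start Z0 = {0, 1, 2}, add states with some successor in Z. Already a fixed point.
Sat(EF (req ∨ done)) = {0, 1, 2}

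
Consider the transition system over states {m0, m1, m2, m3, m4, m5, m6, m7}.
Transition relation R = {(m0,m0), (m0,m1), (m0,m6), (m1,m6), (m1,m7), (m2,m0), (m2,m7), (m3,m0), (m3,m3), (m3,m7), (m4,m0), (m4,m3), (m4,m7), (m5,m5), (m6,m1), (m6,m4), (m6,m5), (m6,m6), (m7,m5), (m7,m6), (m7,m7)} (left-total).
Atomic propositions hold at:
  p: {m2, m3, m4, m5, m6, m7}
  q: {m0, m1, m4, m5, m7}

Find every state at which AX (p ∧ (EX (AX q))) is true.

{m1, m5, m7}

Sat(AX q) = {s : every successor in {m0, m1, m4, m5, m7}} = {m2, m5}
Sat(EX (AX q)) = {s : some successor in {m2, m5}} = {m5, m6, m7}
Sat(p ∧ (EX (AX q))) = {m5, m6, m7}
Sat(AX (p ∧ (EX (AX q)))) = {s : every successor in {m5, m6, m7}} = {m1, m5, m7}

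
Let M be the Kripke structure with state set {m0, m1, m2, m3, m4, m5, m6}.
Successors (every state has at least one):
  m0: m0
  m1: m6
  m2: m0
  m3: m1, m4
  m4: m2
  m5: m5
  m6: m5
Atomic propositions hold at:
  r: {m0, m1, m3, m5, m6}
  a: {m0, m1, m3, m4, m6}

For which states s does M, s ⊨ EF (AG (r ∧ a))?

Sat(r ∧ a) = {m0, m1, m3, m6}
AG (r ∧ a): greatest fixpoint, start Z0 = {m0, m1, m3, m6}, keep only states in Sat with every successor in Z. Z1 = {m0, m1}; Z2 = {m0}; fixed.
Sat(AG (r ∧ a)) = {m0}
EF (AG (r ∧ a)): least fixpoint, start Z0 = {m0}, add states with some successor in Z. Z1 = {m0, m2}; Z2 = {m0, m2, m4}; Z3 = {m0, m2, m3, m4}; fixed.
Sat(EF (AG (r ∧ a))) = {m0, m2, m3, m4}

{m0, m2, m3, m4}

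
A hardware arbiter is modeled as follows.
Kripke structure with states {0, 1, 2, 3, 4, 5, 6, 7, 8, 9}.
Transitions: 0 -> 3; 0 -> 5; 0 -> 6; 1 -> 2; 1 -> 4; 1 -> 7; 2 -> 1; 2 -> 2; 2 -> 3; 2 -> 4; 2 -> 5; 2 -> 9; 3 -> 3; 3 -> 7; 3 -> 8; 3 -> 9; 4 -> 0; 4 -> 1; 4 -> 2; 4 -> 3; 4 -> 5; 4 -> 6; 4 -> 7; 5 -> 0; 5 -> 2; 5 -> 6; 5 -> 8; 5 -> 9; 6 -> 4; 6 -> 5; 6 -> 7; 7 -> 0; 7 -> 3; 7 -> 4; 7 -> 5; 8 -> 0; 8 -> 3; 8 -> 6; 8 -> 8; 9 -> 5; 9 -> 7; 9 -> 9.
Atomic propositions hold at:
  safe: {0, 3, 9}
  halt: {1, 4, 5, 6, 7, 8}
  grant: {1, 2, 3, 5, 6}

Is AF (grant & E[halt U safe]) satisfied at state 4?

No

E[halt U safe]: least fixpoint, start Z0 = Sat(safe) = {0, 3, 9}, add states in Sat(halt) with some successor in Z. Z1 = {0, 3, 4, 5, 7, 8, 9}; Z2 = {0, 1, 3, 4, 5, 6, 7, 8, 9}; fixed.
Sat(E[halt U safe]) = {0, 1, 3, 4, 5, 6, 7, 8, 9}
Sat(grant & E[halt U safe]) = {1, 3, 5, 6}
AF (grant & E[halt U safe]): least fixpoint, start Z0 = {1, 3, 5, 6}, add states with every successor in Z. Z1 = {0, 1, 3, 5, 6}; fixed.
Sat(AF (grant & E[halt U safe])) = {0, 1, 3, 5, 6}
4 ∉ Sat(AF (grant & E[halt U safe])) = {0, 1, 3, 5, 6}, so the formula does not hold at 4.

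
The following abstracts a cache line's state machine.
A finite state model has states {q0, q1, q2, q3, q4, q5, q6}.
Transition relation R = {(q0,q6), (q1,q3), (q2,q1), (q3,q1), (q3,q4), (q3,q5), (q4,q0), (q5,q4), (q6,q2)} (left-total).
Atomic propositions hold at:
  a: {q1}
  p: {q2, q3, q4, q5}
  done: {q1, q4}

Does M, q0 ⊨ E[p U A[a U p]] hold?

A[a U p]: least fixpoint, start Z0 = Sat(p) = {q2, q3, q4, q5}, add states in Sat(a) with every successor in Z. Z1 = {q1, q2, q3, q4, q5}; fixed.
Sat(A[a U p]) = {q1, q2, q3, q4, q5}
E[p U A[a U p]]: least fixpoint, start Z0 = Sat(A[a U p]) = {q1, q2, q3, q4, q5}, add states in Sat(p) with some successor in Z. Already a fixed point.
Sat(E[p U A[a U p]]) = {q1, q2, q3, q4, q5}
q0 ∉ Sat(E[p U A[a U p]]) = {q1, q2, q3, q4, q5}, so the formula does not hold at q0.

No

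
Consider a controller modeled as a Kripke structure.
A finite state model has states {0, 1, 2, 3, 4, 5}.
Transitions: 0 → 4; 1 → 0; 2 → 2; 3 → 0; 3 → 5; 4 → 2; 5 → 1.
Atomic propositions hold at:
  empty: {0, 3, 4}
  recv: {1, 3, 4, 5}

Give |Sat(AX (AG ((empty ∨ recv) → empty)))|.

Sat(empty ∨ recv) = {0, 1, 3, 4, 5}
Sat((empty ∨ recv) → empty) = {0, 2, 3, 4}
AG ((empty ∨ recv) → empty): greatest fixpoint, start Z0 = {0, 2, 3, 4}, keep only states in Sat with every successor in Z. Z1 = {0, 2, 4}; fixed.
Sat(AG ((empty ∨ recv) → empty)) = {0, 2, 4}
Sat(AX (AG ((empty ∨ recv) → empty))) = {s : every successor in {0, 2, 4}} = {0, 1, 2, 4}
|Sat(AX (AG ((empty ∨ recv) → empty)))| = |{0, 1, 2, 4}| = 4.

4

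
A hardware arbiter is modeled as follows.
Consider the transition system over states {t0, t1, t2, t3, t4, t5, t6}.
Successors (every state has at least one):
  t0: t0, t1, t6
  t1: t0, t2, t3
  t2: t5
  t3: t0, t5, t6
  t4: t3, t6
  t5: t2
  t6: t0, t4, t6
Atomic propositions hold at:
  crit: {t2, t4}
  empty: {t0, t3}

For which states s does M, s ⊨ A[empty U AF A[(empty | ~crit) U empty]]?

{t0, t3}

Sat(~crit) = {t0, t1, t3, t5, t6}
Sat(empty | ~crit) = {t0, t1, t3, t5, t6}
A[(empty | ~crit) U empty]: least fixpoint, start Z0 = Sat(empty) = {t0, t3}, add states in Sat(empty | ~crit) with every successor in Z. Already a fixed point.
Sat(A[(empty | ~crit) U empty]) = {t0, t3}
AF A[(empty | ~crit) U empty]: least fixpoint, start Z0 = {t0, t3}, add states with every successor in Z. Already a fixed point.
Sat(AF A[(empty | ~crit) U empty]) = {t0, t3}
A[empty U AF A[(empty | ~crit) U empty]]: least fixpoint, start Z0 = Sat(AF A[(empty | ~crit) U empty]) = {t0, t3}, add states in Sat(empty) with every successor in Z. Already a fixed point.
Sat(A[empty U AF A[(empty | ~crit) U empty]]) = {t0, t3}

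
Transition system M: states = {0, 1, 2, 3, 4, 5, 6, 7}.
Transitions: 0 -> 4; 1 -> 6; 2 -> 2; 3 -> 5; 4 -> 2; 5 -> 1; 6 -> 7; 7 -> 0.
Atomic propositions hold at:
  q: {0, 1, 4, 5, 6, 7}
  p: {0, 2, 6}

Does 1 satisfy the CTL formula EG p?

EG p: greatest fixpoint, start Z0 = {0, 2, 6}, keep only states in Sat with some successor in Z. Z1 = {2}; fixed.
Sat(EG p) = {2}
1 ∉ Sat(EG p) = {2}, so the formula does not hold at 1.

No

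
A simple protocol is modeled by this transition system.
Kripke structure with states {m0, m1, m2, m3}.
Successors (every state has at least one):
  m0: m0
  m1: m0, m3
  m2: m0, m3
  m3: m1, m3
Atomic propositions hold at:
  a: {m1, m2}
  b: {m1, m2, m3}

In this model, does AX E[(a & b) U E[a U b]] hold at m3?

Sat(a & b) = {m1, m2}
E[a U b]: least fixpoint, start Z0 = Sat(b) = {m1, m2, m3}, add states in Sat(a) with some successor in Z. Already a fixed point.
Sat(E[a U b]) = {m1, m2, m3}
E[(a & b) U E[a U b]]: least fixpoint, start Z0 = Sat(E[a U b]) = {m1, m2, m3}, add states in Sat(a & b) with some successor in Z. Already a fixed point.
Sat(E[(a & b) U E[a U b]]) = {m1, m2, m3}
Sat(AX E[(a & b) U E[a U b]]) = {s : every successor in {m1, m2, m3}} = {m3}
m3 ∈ Sat(AX E[(a & b) U E[a U b]]) = {m3}, so the formula holds at m3.

Yes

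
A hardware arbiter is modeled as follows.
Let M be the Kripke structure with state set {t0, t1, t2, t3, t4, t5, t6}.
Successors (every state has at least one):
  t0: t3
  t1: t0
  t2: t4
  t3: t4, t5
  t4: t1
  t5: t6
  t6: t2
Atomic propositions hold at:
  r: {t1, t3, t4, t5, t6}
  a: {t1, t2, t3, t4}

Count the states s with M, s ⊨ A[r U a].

A[r U a]: least fixpoint, start Z0 = Sat(a) = {t1, t2, t3, t4}, add states in Sat(r) with every successor in Z. Z1 = {t1, t2, t3, t4, t6}; Z2 = {t1, t2, t3, t4, t5, t6}; fixed.
Sat(A[r U a]) = {t1, t2, t3, t4, t5, t6}
|Sat(A[r U a])| = |{t1, t2, t3, t4, t5, t6}| = 6.

6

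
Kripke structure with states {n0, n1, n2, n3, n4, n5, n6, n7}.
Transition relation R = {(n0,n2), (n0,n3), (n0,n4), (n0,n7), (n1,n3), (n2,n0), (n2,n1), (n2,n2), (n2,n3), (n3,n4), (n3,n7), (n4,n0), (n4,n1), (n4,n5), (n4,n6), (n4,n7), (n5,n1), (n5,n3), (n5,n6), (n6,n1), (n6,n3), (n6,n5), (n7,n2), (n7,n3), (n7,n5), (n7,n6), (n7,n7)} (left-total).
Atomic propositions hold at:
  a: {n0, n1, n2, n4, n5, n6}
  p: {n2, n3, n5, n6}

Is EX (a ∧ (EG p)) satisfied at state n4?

Yes

EG p: greatest fixpoint, start Z0 = {n2, n3, n5, n6}, keep only states in Sat with some successor in Z. Z1 = {n2, n5, n6}; fixed.
Sat(EG p) = {n2, n5, n6}
Sat(a ∧ (EG p)) = {n2, n5, n6}
Sat(EX (a ∧ (EG p))) = {s : some successor in {n2, n5, n6}} = {n0, n2, n4, n5, n6, n7}
n4 ∈ Sat(EX (a ∧ (EG p))) = {n0, n2, n4, n5, n6, n7}, so the formula holds at n4.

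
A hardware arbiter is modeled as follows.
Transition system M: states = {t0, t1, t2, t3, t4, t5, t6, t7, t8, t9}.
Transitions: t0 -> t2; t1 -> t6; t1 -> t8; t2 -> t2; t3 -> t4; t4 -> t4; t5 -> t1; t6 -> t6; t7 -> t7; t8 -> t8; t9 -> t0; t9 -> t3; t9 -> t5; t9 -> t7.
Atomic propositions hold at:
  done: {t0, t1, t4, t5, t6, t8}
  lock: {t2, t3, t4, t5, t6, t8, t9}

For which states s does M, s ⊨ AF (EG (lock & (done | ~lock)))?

{t1, t3, t4, t5, t6, t8}

Sat(~lock) = {t0, t1, t7}
Sat(done | ~lock) = {t0, t1, t4, t5, t6, t7, t8}
Sat(lock & (done | ~lock)) = {t4, t5, t6, t8}
EG (lock & (done | ~lock)): greatest fixpoint, start Z0 = {t4, t5, t6, t8}, keep only states in Sat with some successor in Z. Z1 = {t4, t6, t8}; fixed.
Sat(EG (lock & (done | ~lock))) = {t4, t6, t8}
AF (EG (lock & (done | ~lock))): least fixpoint, start Z0 = {t4, t6, t8}, add states with every successor in Z. Z1 = {t1, t3, t4, t6, t8}; Z2 = {t1, t3, t4, t5, t6, t8}; fixed.
Sat(AF (EG (lock & (done | ~lock)))) = {t1, t3, t4, t5, t6, t8}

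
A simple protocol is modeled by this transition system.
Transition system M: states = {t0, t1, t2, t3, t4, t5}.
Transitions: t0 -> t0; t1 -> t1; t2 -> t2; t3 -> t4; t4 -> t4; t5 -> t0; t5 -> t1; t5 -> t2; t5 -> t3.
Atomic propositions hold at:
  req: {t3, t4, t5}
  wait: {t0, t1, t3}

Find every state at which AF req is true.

AF req: least fixpoint, start Z0 = {t3, t4, t5}, add states with every successor in Z. Already a fixed point.
Sat(AF req) = {t3, t4, t5}

{t3, t4, t5}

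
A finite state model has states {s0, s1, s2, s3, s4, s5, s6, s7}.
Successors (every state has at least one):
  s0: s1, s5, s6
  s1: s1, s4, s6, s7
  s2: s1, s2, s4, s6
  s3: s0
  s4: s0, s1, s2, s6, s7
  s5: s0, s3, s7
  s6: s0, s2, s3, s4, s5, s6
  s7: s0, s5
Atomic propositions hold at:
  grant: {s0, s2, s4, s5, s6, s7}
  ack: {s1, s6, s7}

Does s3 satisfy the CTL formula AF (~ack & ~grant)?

Sat(~ack) = {s0, s2, s3, s4, s5}
Sat(~grant) = {s1, s3}
Sat(~ack & ~grant) = {s3}
AF (~ack & ~grant): least fixpoint, start Z0 = {s3}, add states with every successor in Z. Already a fixed point.
Sat(AF (~ack & ~grant)) = {s3}
s3 ∈ Sat(AF (~ack & ~grant)) = {s3}, so the formula holds at s3.

Yes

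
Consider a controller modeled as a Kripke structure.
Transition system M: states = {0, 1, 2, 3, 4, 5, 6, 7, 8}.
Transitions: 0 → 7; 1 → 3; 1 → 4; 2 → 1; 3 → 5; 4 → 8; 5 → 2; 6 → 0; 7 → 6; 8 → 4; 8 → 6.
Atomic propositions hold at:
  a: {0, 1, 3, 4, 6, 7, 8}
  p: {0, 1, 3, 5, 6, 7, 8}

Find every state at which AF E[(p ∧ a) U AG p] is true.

Sat(p ∧ a) = {0, 1, 3, 6, 7, 8}
AG p: greatest fixpoint, start Z0 = {0, 1, 3, 5, 6, 7, 8}, keep only states in Sat with every successor in Z. Z1 = {0, 3, 6, 7}; Z2 = {0, 6, 7}; fixed.
Sat(AG p) = {0, 6, 7}
E[(p ∧ a) U AG p]: least fixpoint, start Z0 = Sat(AG p) = {0, 6, 7}, add states in Sat(p ∧ a) with some successor in Z. Z1 = {0, 6, 7, 8}; fixed.
Sat(E[(p ∧ a) U AG p]) = {0, 6, 7, 8}
AF E[(p ∧ a) U AG p]: least fixpoint, start Z0 = {0, 6, 7, 8}, add states with every successor in Z. Z1 = {0, 4, 6, 7, 8}; fixed.
Sat(AF E[(p ∧ a) U AG p]) = {0, 4, 6, 7, 8}

{0, 4, 6, 7, 8}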